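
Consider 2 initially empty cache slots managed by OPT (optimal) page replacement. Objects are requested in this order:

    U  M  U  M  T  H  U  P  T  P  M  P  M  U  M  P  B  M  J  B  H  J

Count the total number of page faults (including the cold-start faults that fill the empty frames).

12

U -> miss, frames {U}
M -> miss, frames {U,M}
U -> hit
M -> hit
T -> miss, evict M, frames {U,T}
H -> miss, evict T, frames {U,H}
U -> hit
P -> miss, evict H, frames {U,P}
T -> miss, evict U, frames {P,T}
P -> hit
M -> miss, evict T, frames {P,M}
P -> hit
M -> hit
U -> miss, evict P, frames {M,U}
M -> hit
P -> miss, evict U, frames {M,P}
B -> miss, evict P, frames {M,B}
M -> hit
J -> miss, evict M, frames {B,J}
B -> hit
H -> miss, evict B, frames {J,H}
J -> hit
Page faults: 12.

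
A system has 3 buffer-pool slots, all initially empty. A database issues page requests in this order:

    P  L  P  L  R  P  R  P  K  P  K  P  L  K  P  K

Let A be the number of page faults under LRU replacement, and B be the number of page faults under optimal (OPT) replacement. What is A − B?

1

Under LRU: F F . . F . . . F . . . F . . . → 5 faults.
Under OPT: F F . . F . . . F . . . . . . . → 4 faults.
A − B = 5 − 4 = 1.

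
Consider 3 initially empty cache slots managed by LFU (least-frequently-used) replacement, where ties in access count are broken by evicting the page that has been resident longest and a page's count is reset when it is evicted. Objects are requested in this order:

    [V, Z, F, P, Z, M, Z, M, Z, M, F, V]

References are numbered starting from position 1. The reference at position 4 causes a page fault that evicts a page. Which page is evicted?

V

pos 1: V -> miss, frames [V]
pos 2: Z -> miss, frames [V, Z]
pos 3: F -> miss, frames [V, Z, F]
pos 4: P -> miss, evict V, frames [Z, F, P]
At position 4, page V is evicted.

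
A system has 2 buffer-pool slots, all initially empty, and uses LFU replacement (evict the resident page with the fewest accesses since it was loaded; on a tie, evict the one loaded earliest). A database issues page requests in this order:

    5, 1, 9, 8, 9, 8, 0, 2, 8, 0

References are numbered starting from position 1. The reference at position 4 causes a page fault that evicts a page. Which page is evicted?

pos 1: 5 -> miss, frames {5}
pos 2: 1 -> miss, frames {5,1}
pos 3: 9 -> miss, evict 5, frames {1,9}
pos 4: 8 -> miss, evict 1, frames {9,8}
At position 4, page 1 is evicted.

1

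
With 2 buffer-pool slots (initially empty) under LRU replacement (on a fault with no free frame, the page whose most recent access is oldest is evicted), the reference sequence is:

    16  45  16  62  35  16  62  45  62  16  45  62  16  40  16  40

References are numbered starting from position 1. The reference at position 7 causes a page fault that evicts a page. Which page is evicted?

35

pos 1: 16 → miss, frames (16)
pos 2: 45 → miss, frames (16 45)
pos 3: 16 → hit
pos 4: 62 → miss, evict 45, frames (16 62)
pos 5: 35 → miss, evict 16, frames (62 35)
pos 6: 16 → miss, evict 62, frames (35 16)
pos 7: 62 → miss, evict 35, frames (16 62)
At position 7, page 35 is evicted.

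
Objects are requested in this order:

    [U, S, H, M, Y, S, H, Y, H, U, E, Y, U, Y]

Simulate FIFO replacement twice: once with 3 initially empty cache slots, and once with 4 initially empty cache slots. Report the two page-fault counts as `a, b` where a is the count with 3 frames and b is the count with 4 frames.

10, 7

3 frames: F F F F F F F . . F F F . . → 10 faults.
4 frames: F F F F F . . . . F F . . . → 7 faults.
7 < 10: adding a frame reduced faults, as is typical.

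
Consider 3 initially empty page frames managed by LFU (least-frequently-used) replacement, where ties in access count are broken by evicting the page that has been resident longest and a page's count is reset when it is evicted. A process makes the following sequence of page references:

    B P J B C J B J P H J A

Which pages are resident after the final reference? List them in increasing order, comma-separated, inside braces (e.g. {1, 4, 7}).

B -> miss, frames [B]
P -> miss, frames [B, P]
J -> miss, frames [B, P, J]
B -> hit
C -> miss, evict P, frames [B, J, C]
J -> hit
B -> hit
J -> hit
P -> miss, evict C, frames [B, J, P]
H -> miss, evict P, frames [B, J, H]
J -> hit
A -> miss, evict H, frames [B, J, A]

{A, B, J}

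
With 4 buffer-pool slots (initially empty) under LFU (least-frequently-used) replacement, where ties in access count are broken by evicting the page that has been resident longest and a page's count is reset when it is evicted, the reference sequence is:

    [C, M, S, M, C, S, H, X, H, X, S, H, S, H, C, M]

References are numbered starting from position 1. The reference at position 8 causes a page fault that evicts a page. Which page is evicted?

H

pos 1: C → fault, frames [C]
pos 2: M → fault, frames [C, M]
pos 3: S → fault, frames [C, M, S]
pos 4: M → hit
pos 5: C → hit
pos 6: S → hit
pos 7: H → fault, frames [C, M, S, H]
pos 8: X → fault, evict H, frames [C, M, S, X]
At position 8, page H is evicted.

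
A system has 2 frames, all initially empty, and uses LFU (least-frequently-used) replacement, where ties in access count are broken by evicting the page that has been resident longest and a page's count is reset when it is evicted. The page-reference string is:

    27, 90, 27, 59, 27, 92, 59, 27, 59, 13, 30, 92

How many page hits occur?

27 -> fault, frames [27]
90 -> fault, frames [27, 90]
27 -> hit
59 -> fault, evict 90, frames [27, 59]
27 -> hit
92 -> fault, evict 59, frames [27, 92]
59 -> fault, evict 92, frames [27, 59]
27 -> hit
59 -> hit
13 -> fault, evict 59, frames [27, 13]
30 -> fault, evict 13, frames [27, 30]
92 -> fault, evict 30, frames [27, 92]
Hits: 4.

4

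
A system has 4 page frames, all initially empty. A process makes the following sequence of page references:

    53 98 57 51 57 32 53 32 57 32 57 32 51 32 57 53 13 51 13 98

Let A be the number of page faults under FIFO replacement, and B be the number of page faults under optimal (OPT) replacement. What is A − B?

1

Under FIFO: F F F F . F F . . . . . . . . . F . . F → 8 faults.
Under OPT: F F F F . F . . . . . . . . . . F . . F → 7 faults.
A − B = 8 − 7 = 1.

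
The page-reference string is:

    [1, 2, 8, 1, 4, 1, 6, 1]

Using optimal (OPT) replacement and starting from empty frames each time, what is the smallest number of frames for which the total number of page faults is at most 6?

f=1: 8 faults
f=2: 5 faults
f=3: 5 faults
f=4: 5 faults
f=5: 5 faults
Smallest f with faults ≤ 6 is 2.

2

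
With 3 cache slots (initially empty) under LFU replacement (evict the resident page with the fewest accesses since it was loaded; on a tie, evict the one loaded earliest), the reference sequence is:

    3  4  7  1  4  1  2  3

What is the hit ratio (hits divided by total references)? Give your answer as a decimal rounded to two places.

3 -> fault, frames [3]
4 -> fault, frames [3, 4]
7 -> fault, frames [3, 4, 7]
1 -> fault, evict 3, frames [4, 7, 1]
4 -> hit
1 -> hit
2 -> fault, evict 7, frames [4, 1, 2]
3 -> fault, evict 2, frames [4, 1, 3]
Hits: 2 of 8 references → 2/8 = 0.2500.

0.25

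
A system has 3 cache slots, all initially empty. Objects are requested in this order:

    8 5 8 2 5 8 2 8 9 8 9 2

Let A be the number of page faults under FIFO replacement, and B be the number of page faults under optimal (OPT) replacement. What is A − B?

Under FIFO: F F . F . . . . F F . . → 5 faults.
Under OPT: F F . F . . . . F . . . → 4 faults.
A − B = 5 − 4 = 1.

1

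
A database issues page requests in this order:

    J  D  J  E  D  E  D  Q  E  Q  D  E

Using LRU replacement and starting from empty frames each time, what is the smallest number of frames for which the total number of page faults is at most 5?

f=1: 12 faults
f=2: 8 faults
f=3: 4 faults
f=4: 4 faults
Smallest f with faults ≤ 5 is 3.

3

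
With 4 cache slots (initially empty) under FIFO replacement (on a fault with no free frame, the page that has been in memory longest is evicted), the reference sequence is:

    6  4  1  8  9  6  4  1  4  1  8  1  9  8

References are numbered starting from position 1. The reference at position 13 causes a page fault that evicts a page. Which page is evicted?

6

pos 1: 6 -> miss, frames (6)
pos 2: 4 -> miss, frames (6 4)
pos 3: 1 -> miss, frames (6 4 1)
pos 4: 8 -> miss, frames (6 4 1 8)
pos 5: 9 -> miss, evict 6, frames (4 1 8 9)
pos 6: 6 -> miss, evict 4, frames (1 8 9 6)
pos 7: 4 -> miss, evict 1, frames (8 9 6 4)
pos 8: 1 -> miss, evict 8, frames (9 6 4 1)
pos 9: 4 -> hit
pos 10: 1 -> hit
pos 11: 8 -> miss, evict 9, frames (6 4 1 8)
pos 12: 1 -> hit
pos 13: 9 -> miss, evict 6, frames (4 1 8 9)
At position 13, page 6 is evicted.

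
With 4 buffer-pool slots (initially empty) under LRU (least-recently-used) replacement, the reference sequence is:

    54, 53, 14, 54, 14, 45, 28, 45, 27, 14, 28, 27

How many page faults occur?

54: fault, frames (54)
53: fault, frames (54 53)
14: fault, frames (54 53 14)
54: hit
14: hit
45: fault, frames (53 54 14 45)
28: fault, evict 53, frames (54 14 45 28)
45: hit
27: fault, evict 54, frames (14 28 45 27)
14: hit
28: hit
27: hit
Page faults: 6.

6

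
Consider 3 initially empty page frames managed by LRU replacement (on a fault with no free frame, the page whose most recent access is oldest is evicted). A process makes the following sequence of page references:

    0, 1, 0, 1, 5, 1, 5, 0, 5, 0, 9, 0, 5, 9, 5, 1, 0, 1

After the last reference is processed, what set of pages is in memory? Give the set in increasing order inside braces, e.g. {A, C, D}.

0 → miss, frames {0}
1 → miss, frames {0,1}
0 → hit
1 → hit
5 → miss, frames {0,1,5}
1 → hit
5 → hit
0 → hit
5 → hit
0 → hit
9 → miss, evict 1, frames {5,0,9}
0 → hit
5 → hit
9 → hit
5 → hit
1 → miss, evict 0, frames {9,5,1}
0 → miss, evict 9, frames {5,1,0}
1 → hit

{0, 1, 5}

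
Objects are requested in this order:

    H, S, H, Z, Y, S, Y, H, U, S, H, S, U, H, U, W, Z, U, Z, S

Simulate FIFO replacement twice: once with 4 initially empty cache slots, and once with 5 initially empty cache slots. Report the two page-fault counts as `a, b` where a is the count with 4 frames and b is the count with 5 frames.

10, 6

4 frames: F F . F F . . . F . F F . . . F F F . . → 10 faults.
5 frames: F F . F F . . . F . . . . . . F . . . . → 6 faults.
6 < 10: adding a frame reduced faults, as is typical.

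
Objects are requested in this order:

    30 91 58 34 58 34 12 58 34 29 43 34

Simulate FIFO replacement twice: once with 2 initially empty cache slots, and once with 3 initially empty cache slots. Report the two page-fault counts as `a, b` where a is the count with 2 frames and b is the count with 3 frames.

2 frames: F F F F . . F F F F F F → 10 faults.
3 frames: F F F F . . F . . F F F → 8 faults.
8 < 10: adding a frame reduced faults, as is typical.

10, 8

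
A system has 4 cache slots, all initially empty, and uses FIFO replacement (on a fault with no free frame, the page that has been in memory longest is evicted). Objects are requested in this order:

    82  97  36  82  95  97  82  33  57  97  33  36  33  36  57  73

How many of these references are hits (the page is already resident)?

7

82 → miss, frames (82)
97 → miss, frames (82 97)
36 → miss, frames (82 97 36)
82 → hit
95 → miss, frames (82 97 36 95)
97 → hit
82 → hit
33 → miss, evict 82, frames (97 36 95 33)
57 → miss, evict 97, frames (36 95 33 57)
97 → miss, evict 36, frames (95 33 57 97)
33 → hit
36 → miss, evict 95, frames (33 57 97 36)
33 → hit
36 → hit
57 → hit
73 → miss, evict 33, frames (57 97 36 73)
Hits: 7.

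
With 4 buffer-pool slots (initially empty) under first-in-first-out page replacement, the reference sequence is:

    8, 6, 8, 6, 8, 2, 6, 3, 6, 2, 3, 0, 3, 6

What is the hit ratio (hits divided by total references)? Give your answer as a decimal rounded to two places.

0.64

8: miss, frames (8)
6: miss, frames (8 6)
8: hit
6: hit
8: hit
2: miss, frames (8 6 2)
6: hit
3: miss, frames (8 6 2 3)
6: hit
2: hit
3: hit
0: miss, evict 8, frames (6 2 3 0)
3: hit
6: hit
Hits: 9 of 14 references → 9/14 = 0.6429.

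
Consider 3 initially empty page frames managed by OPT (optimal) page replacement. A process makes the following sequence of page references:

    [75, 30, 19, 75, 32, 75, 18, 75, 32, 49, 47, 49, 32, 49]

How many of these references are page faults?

7

75 -> fault, frames {75}
30 -> fault, frames {75,30}
19 -> fault, frames {75,30,19}
75 -> hit
32 -> fault, evict 19, frames {75,30,32}
75 -> hit
18 -> fault, evict 30, frames {75,32,18}
75 -> hit
32 -> hit
49 -> fault, evict 18, frames {75,32,49}
47 -> fault, evict 75, frames {32,49,47}
49 -> hit
32 -> hit
49 -> hit
Page faults: 7.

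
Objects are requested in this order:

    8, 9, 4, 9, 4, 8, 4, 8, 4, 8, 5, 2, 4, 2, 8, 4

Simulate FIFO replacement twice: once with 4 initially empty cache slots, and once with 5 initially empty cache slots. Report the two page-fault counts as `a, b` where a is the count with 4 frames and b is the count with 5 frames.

4 frames: F F F . . . . . . . F F . . F . → 6 faults.
5 frames: F F F . . . . . . . F F . . . . → 5 faults.
5 < 6: adding a frame reduced faults, as is typical.

6, 5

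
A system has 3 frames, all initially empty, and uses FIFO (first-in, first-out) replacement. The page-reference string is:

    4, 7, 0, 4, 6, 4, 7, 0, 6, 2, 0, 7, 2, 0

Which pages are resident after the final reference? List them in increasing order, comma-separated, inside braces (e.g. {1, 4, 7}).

4: miss, frames (4)
7: miss, frames (4 7)
0: miss, frames (4 7 0)
4: hit
6: miss, evict 4, frames (7 0 6)
4: miss, evict 7, frames (0 6 4)
7: miss, evict 0, frames (6 4 7)
0: miss, evict 6, frames (4 7 0)
6: miss, evict 4, frames (7 0 6)
2: miss, evict 7, frames (0 6 2)
0: hit
7: miss, evict 0, frames (6 2 7)
2: hit
0: miss, evict 6, frames (2 7 0)

{0, 2, 7}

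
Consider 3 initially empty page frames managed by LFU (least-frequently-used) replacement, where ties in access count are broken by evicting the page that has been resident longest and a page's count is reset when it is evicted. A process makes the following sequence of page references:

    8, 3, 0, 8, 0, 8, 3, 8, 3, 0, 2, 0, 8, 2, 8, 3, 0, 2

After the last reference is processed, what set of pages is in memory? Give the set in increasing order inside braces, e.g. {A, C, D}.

{0, 2, 8}

8 -> fault, frames {8}
3 -> fault, frames {8,3}
0 -> fault, frames {8,3,0}
8 -> hit
0 -> hit
8 -> hit
3 -> hit
8 -> hit
3 -> hit
0 -> hit
2 -> fault, evict 3, frames {8,0,2}
0 -> hit
8 -> hit
2 -> hit
8 -> hit
3 -> fault, evict 2, frames {8,0,3}
0 -> hit
2 -> fault, evict 3, frames {8,0,2}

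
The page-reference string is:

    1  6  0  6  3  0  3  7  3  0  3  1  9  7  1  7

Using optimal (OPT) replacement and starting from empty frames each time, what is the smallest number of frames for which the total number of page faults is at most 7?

3

f=1: 16 faults
f=2: 9 faults
f=3: 7 faults
f=4: 6 faults
f=5: 6 faults
f=6: 6 faults
Smallest f with faults ≤ 7 is 3.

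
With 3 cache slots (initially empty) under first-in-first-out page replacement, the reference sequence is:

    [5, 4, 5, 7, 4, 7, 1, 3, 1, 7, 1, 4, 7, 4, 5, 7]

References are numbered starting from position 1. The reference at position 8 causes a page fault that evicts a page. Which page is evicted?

pos 1: 5 -> fault, frames {5}
pos 2: 4 -> fault, frames {5,4}
pos 3: 5 -> hit
pos 4: 7 -> fault, frames {5,4,7}
pos 5: 4 -> hit
pos 6: 7 -> hit
pos 7: 1 -> fault, evict 5, frames {4,7,1}
pos 8: 3 -> fault, evict 4, frames {7,1,3}
At position 8, page 4 is evicted.

4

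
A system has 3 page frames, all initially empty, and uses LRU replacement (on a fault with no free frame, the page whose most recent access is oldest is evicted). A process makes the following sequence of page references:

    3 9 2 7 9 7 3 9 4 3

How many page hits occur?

3: fault, frames [3]
9: fault, frames [3, 9]
2: fault, frames [3, 9, 2]
7: fault, evict 3, frames [9, 2, 7]
9: hit
7: hit
3: fault, evict 2, frames [9, 7, 3]
9: hit
4: fault, evict 7, frames [3, 9, 4]
3: hit
Hits: 4.

4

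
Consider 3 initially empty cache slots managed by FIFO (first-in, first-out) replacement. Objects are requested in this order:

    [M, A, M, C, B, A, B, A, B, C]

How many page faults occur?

M: fault, frames {M}
A: fault, frames {M,A}
M: hit
C: fault, frames {M,A,C}
B: fault, evict M, frames {A,C,B}
A: hit
B: hit
A: hit
B: hit
C: hit
Page faults: 4.

4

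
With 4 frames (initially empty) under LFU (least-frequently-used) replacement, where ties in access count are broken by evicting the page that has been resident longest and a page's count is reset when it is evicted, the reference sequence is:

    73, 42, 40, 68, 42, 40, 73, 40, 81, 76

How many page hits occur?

4

73: fault, frames [73]
42: fault, frames [73, 42]
40: fault, frames [73, 42, 40]
68: fault, frames [73, 42, 40, 68]
42: hit
40: hit
73: hit
40: hit
81: fault, evict 68, frames [73, 42, 40, 81]
76: fault, evict 81, frames [73, 42, 40, 76]
Hits: 4.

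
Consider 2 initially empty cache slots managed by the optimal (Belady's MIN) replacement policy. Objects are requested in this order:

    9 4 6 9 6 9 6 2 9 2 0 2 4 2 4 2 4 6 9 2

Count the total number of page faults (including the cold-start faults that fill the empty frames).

9 -> miss, frames {9}
4 -> miss, frames {9,4}
6 -> miss, evict 4, frames {9,6}
9 -> hit
6 -> hit
9 -> hit
6 -> hit
2 -> miss, evict 6, frames {9,2}
9 -> hit
2 -> hit
0 -> miss, evict 9, frames {2,0}
2 -> hit
4 -> miss, evict 0, frames {2,4}
2 -> hit
4 -> hit
2 -> hit
4 -> hit
6 -> miss, evict 4, frames {2,6}
9 -> miss, evict 6, frames {2,9}
2 -> hit
Page faults: 8.

8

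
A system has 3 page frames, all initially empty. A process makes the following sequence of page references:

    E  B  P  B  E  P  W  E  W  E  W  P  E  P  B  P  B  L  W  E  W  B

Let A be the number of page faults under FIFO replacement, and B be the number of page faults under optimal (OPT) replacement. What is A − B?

4

Under FIFO: F F F . . . F F . . . . . . F F . F F F . F → 11 faults.
Under OPT: F F F . . . F . . . . . . . F . . F . F . . → 7 faults.
A − B = 11 − 7 = 4.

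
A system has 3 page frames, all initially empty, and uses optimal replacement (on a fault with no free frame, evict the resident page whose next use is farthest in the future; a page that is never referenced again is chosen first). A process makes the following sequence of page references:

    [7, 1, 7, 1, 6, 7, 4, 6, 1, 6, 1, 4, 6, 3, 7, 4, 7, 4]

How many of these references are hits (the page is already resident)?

12

7: miss, frames [7]
1: miss, frames [7, 1]
7: hit
1: hit
6: miss, frames [7, 1, 6]
7: hit
4: miss, evict 7, frames [1, 6, 4]
6: hit
1: hit
6: hit
1: hit
4: hit
6: hit
3: miss, evict 6, frames [1, 4, 3]
7: miss, evict 3, frames [1, 4, 7]
4: hit
7: hit
4: hit
Hits: 12.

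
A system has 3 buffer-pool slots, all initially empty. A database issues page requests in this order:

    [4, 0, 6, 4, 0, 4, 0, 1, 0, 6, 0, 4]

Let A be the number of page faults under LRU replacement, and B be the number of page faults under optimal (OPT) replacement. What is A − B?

1

Under LRU: F F F . . . . F . F . F → 6 faults.
Under OPT: F F F . . . . F . . . F → 5 faults.
A − B = 6 − 5 = 1.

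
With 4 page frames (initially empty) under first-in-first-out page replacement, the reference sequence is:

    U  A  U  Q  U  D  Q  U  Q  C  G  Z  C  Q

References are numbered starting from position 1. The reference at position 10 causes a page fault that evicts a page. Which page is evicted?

U

pos 1: U -> miss, frames [U]
pos 2: A -> miss, frames [U, A]
pos 3: U -> hit
pos 4: Q -> miss, frames [U, A, Q]
pos 5: U -> hit
pos 6: D -> miss, frames [U, A, Q, D]
pos 7: Q -> hit
pos 8: U -> hit
pos 9: Q -> hit
pos 10: C -> miss, evict U, frames [A, Q, D, C]
At position 10, page U is evicted.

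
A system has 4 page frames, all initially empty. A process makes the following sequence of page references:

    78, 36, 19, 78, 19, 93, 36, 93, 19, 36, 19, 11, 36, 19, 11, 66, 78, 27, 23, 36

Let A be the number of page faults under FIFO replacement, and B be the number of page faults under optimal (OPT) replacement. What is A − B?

2

Under FIFO: F F F . . F . . . . . F . . . F F F F F → 10 faults.
Under OPT: F F F . . F . . . . . F . . . F . F F . → 8 faults.
A − B = 10 − 8 = 2.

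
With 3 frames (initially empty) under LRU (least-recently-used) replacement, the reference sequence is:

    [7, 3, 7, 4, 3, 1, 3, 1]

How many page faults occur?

4

7: miss, frames [7]
3: miss, frames [7, 3]
7: hit
4: miss, frames [3, 7, 4]
3: hit
1: miss, evict 7, frames [4, 3, 1]
3: hit
1: hit
Page faults: 4.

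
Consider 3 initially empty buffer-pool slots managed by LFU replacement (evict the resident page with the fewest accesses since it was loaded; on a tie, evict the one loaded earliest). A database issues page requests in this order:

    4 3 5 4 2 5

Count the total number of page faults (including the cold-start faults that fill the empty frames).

4

4 → miss, frames {4}
3 → miss, frames {4,3}
5 → miss, frames {4,3,5}
4 → hit
2 → miss, evict 3, frames {4,5,2}
5 → hit
Page faults: 4.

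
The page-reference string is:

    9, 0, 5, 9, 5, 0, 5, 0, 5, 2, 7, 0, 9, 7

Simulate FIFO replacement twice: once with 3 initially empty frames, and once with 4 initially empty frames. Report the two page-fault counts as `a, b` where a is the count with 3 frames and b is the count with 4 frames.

7, 6

3 frames: F F F . . . . . . F F F F . → 7 faults.
4 frames: F F F . . . . . . F F . F . → 6 faults.
6 < 7: adding a frame reduced faults, as is typical.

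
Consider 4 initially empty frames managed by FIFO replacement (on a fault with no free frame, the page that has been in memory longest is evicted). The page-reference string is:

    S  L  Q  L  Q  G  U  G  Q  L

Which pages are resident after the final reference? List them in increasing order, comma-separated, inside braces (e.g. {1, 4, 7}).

S → fault, frames {S}
L → fault, frames {S,L}
Q → fault, frames {S,L,Q}
L → hit
Q → hit
G → fault, frames {S,L,Q,G}
U → fault, evict S, frames {L,Q,G,U}
G → hit
Q → hit
L → hit

{G, L, Q, U}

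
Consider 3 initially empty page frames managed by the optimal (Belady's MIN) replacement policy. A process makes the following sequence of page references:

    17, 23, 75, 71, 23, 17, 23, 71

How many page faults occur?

17: miss, frames (17)
23: miss, frames (17 23)
75: miss, frames (17 23 75)
71: miss, evict 75, frames (17 23 71)
23: hit
17: hit
23: hit
71: hit
Page faults: 4.

4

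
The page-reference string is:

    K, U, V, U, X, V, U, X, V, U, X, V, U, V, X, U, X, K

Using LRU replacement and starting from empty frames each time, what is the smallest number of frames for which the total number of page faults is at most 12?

f=1: 18 faults
f=2: 15 faults
f=3: 5 faults
f=4: 4 faults
Smallest f with faults ≤ 12 is 3.

3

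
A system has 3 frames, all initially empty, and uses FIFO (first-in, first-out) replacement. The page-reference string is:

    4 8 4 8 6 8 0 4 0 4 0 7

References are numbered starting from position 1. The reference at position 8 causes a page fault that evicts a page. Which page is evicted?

8

pos 1: 4 → miss, frames (4)
pos 2: 8 → miss, frames (4 8)
pos 3: 4 → hit
pos 4: 8 → hit
pos 5: 6 → miss, frames (4 8 6)
pos 6: 8 → hit
pos 7: 0 → miss, evict 4, frames (8 6 0)
pos 8: 4 → miss, evict 8, frames (6 0 4)
At position 8, page 8 is evicted.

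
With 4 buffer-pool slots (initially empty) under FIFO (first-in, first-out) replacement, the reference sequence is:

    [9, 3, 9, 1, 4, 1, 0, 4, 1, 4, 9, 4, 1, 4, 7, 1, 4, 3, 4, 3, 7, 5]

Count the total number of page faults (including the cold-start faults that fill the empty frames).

11

9: miss, frames [9]
3: miss, frames [9, 3]
9: hit
1: miss, frames [9, 3, 1]
4: miss, frames [9, 3, 1, 4]
1: hit
0: miss, evict 9, frames [3, 1, 4, 0]
4: hit
1: hit
4: hit
9: miss, evict 3, frames [1, 4, 0, 9]
4: hit
1: hit
4: hit
7: miss, evict 1, frames [4, 0, 9, 7]
1: miss, evict 4, frames [0, 9, 7, 1]
4: miss, evict 0, frames [9, 7, 1, 4]
3: miss, evict 9, frames [7, 1, 4, 3]
4: hit
3: hit
7: hit
5: miss, evict 7, frames [1, 4, 3, 5]
Page faults: 11.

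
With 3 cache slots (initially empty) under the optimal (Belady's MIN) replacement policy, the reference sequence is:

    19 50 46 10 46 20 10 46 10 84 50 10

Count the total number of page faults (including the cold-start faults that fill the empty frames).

19: fault, frames (19)
50: fault, frames (19 50)
46: fault, frames (19 50 46)
10: fault, evict 19, frames (50 46 10)
46: hit
20: fault, evict 50, frames (46 10 20)
10: hit
46: hit
10: hit
84: fault, evict 20, frames (46 10 84)
50: fault, evict 84, frames (46 10 50)
10: hit
Page faults: 7.

7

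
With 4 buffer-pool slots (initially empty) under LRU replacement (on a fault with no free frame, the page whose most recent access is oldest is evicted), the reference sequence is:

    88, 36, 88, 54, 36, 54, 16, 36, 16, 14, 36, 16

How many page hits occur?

88 → miss, frames {88}
36 → miss, frames {88,36}
88 → hit
54 → miss, frames {36,88,54}
36 → hit
54 → hit
16 → miss, frames {88,36,54,16}
36 → hit
16 → hit
14 → miss, evict 88, frames {54,36,16,14}
36 → hit
16 → hit
Hits: 7.

7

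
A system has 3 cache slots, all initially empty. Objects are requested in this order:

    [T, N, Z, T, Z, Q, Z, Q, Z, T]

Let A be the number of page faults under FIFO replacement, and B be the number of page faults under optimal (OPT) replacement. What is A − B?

Under FIFO: F F F . . F . . . F → 5 faults.
Under OPT: F F F . . F . . . . → 4 faults.
A − B = 5 − 4 = 1.

1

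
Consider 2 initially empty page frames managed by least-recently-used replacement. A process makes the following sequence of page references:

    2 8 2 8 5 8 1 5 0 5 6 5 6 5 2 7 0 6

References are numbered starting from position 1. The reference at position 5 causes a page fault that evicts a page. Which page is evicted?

2

pos 1: 2 -> fault, frames {2}
pos 2: 8 -> fault, frames {2,8}
pos 3: 2 -> hit
pos 4: 8 -> hit
pos 5: 5 -> fault, evict 2, frames {8,5}
At position 5, page 2 is evicted.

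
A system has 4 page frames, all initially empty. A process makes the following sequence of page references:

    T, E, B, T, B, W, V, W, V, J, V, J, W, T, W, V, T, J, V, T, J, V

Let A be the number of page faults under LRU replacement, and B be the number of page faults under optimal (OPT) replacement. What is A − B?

Under LRU: F F F . . F F . . F . . . F . . . . . . . . → 7 faults.
Under OPT: F F F . . F F . . F . . . . . . . . . . . . → 6 faults.
A − B = 7 − 6 = 1.

1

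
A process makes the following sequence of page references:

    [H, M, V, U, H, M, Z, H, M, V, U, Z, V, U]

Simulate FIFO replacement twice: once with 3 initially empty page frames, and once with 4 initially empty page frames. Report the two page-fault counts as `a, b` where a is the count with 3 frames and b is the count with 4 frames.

3 frames: F F F F F F F . . F F . . . → 9 faults.
4 frames: F F F F . . F F F F F F . . → 10 faults.
10 > 9: adding a frame increased faults — Belady's anomaly.

9, 10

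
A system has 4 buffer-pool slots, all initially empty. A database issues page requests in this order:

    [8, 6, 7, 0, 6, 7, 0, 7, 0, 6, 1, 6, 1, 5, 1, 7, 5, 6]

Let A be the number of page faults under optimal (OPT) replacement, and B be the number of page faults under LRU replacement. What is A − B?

Under OPT: F F F F . . . . . . F . . F . . . . → 6 faults.
Under LRU: F F F F . . . . . . F . . F . F . . → 7 faults.
A − B = 6 − 7 = -1.

-1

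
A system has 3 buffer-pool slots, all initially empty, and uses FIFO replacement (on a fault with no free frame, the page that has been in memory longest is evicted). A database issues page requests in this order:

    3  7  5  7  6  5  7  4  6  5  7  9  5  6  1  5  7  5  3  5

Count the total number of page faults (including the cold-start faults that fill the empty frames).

13

3 → miss, frames (3)
7 → miss, frames (3 7)
5 → miss, frames (3 7 5)
7 → hit
6 → miss, evict 3, frames (7 5 6)
5 → hit
7 → hit
4 → miss, evict 7, frames (5 6 4)
6 → hit
5 → hit
7 → miss, evict 5, frames (6 4 7)
9 → miss, evict 6, frames (4 7 9)
5 → miss, evict 4, frames (7 9 5)
6 → miss, evict 7, frames (9 5 6)
1 → miss, evict 9, frames (5 6 1)
5 → hit
7 → miss, evict 5, frames (6 1 7)
5 → miss, evict 6, frames (1 7 5)
3 → miss, evict 1, frames (7 5 3)
5 → hit
Page faults: 13.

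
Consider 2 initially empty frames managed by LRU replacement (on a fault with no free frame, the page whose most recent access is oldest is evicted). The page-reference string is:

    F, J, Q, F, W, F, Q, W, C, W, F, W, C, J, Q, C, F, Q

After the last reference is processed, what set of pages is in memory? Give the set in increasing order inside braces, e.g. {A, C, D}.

{F, Q}

F -> miss, frames (F)
J -> miss, frames (F J)
Q -> miss, evict F, frames (J Q)
F -> miss, evict J, frames (Q F)
W -> miss, evict Q, frames (F W)
F -> hit
Q -> miss, evict W, frames (F Q)
W -> miss, evict F, frames (Q W)
C -> miss, evict Q, frames (W C)
W -> hit
F -> miss, evict C, frames (W F)
W -> hit
C -> miss, evict F, frames (W C)
J -> miss, evict W, frames (C J)
Q -> miss, evict C, frames (J Q)
C -> miss, evict J, frames (Q C)
F -> miss, evict Q, frames (C F)
Q -> miss, evict C, frames (F Q)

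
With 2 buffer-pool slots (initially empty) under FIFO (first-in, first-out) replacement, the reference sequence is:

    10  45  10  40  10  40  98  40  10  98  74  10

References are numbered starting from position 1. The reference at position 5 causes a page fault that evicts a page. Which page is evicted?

pos 1: 10 -> miss, frames (10)
pos 2: 45 -> miss, frames (10 45)
pos 3: 10 -> hit
pos 4: 40 -> miss, evict 10, frames (45 40)
pos 5: 10 -> miss, evict 45, frames (40 10)
At position 5, page 45 is evicted.

45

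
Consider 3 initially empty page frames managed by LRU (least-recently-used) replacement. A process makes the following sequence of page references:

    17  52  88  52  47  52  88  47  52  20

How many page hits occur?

5

17: miss, frames {17}
52: miss, frames {17,52}
88: miss, frames {17,52,88}
52: hit
47: miss, evict 17, frames {88,52,47}
52: hit
88: hit
47: hit
52: hit
20: miss, evict 88, frames {47,52,20}
Hits: 5.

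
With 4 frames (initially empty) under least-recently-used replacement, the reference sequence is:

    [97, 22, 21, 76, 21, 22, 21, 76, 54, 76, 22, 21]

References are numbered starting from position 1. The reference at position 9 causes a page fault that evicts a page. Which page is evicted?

pos 1: 97: fault, frames [97]
pos 2: 22: fault, frames [97, 22]
pos 3: 21: fault, frames [97, 22, 21]
pos 4: 76: fault, frames [97, 22, 21, 76]
pos 5: 21: hit
pos 6: 22: hit
pos 7: 21: hit
pos 8: 76: hit
pos 9: 54: fault, evict 97, frames [22, 21, 76, 54]
At position 9, page 97 is evicted.

97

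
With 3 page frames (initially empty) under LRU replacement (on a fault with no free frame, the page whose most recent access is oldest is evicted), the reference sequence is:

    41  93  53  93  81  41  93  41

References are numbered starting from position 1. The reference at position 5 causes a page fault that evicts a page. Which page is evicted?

pos 1: 41: miss, frames [41]
pos 2: 93: miss, frames [41, 93]
pos 3: 53: miss, frames [41, 93, 53]
pos 4: 93: hit
pos 5: 81: miss, evict 41, frames [53, 93, 81]
At position 5, page 41 is evicted.

41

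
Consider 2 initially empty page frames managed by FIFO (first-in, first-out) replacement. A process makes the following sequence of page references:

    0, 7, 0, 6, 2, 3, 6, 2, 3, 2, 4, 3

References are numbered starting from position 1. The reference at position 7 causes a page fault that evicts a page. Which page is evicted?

2

pos 1: 0 → fault, frames [0]
pos 2: 7 → fault, frames [0, 7]
pos 3: 0 → hit
pos 4: 6 → fault, evict 0, frames [7, 6]
pos 5: 2 → fault, evict 7, frames [6, 2]
pos 6: 3 → fault, evict 6, frames [2, 3]
pos 7: 6 → fault, evict 2, frames [3, 6]
At position 7, page 2 is evicted.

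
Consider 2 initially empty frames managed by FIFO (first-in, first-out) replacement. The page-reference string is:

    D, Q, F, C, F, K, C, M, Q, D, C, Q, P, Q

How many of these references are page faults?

D -> fault, frames {D}
Q -> fault, frames {D,Q}
F -> fault, evict D, frames {Q,F}
C -> fault, evict Q, frames {F,C}
F -> hit
K -> fault, evict F, frames {C,K}
C -> hit
M -> fault, evict C, frames {K,M}
Q -> fault, evict K, frames {M,Q}
D -> fault, evict M, frames {Q,D}
C -> fault, evict Q, frames {D,C}
Q -> fault, evict D, frames {C,Q}
P -> fault, evict C, frames {Q,P}
Q -> hit
Page faults: 11.

11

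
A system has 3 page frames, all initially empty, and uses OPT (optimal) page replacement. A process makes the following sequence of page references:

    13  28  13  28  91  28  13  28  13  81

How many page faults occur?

4

13 → fault, frames {13}
28 → fault, frames {13,28}
13 → hit
28 → hit
91 → fault, frames {13,28,91}
28 → hit
13 → hit
28 → hit
13 → hit
81 → fault, evict 91, frames {13,28,81}
Page faults: 4.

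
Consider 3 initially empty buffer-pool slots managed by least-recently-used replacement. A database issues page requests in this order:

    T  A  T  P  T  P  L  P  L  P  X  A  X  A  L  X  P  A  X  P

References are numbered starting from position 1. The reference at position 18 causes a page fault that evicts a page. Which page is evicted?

L

pos 1: T -> fault, frames (T)
pos 2: A -> fault, frames (T A)
pos 3: T -> hit
pos 4: P -> fault, frames (A T P)
pos 5: T -> hit
pos 6: P -> hit
pos 7: L -> fault, evict A, frames (T P L)
pos 8: P -> hit
pos 9: L -> hit
pos 10: P -> hit
pos 11: X -> fault, evict T, frames (L P X)
pos 12: A -> fault, evict L, frames (P X A)
pos 13: X -> hit
pos 14: A -> hit
pos 15: L -> fault, evict P, frames (X A L)
pos 16: X -> hit
pos 17: P -> fault, evict A, frames (L X P)
pos 18: A -> fault, evict L, frames (X P A)
At position 18, page L is evicted.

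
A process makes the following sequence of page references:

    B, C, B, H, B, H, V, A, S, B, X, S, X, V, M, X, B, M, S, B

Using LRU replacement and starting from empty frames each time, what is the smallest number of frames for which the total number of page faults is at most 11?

f=1: 20 faults
f=2: 16 faults
f=3: 12 faults
f=4: 12 faults
f=5: 8 faults
f=6: 8 faults
f=7: 8 faults
f=8: 8 faults
Smallest f with faults ≤ 11 is 5.

5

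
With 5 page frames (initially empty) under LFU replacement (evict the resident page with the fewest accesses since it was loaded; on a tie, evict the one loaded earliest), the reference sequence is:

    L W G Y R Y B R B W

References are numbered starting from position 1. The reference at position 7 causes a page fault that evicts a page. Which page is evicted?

pos 1: L -> fault, frames {L}
pos 2: W -> fault, frames {L,W}
pos 3: G -> fault, frames {L,W,G}
pos 4: Y -> fault, frames {L,W,G,Y}
pos 5: R -> fault, frames {L,W,G,Y,R}
pos 6: Y -> hit
pos 7: B -> fault, evict L, frames {W,G,Y,R,B}
At position 7, page L is evicted.

L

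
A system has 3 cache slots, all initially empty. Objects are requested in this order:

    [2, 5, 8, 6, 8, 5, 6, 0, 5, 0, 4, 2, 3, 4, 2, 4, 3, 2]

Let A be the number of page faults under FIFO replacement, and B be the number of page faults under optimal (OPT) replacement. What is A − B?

1

Under FIFO: F F F F . . . F F . F F F . . . . . → 9 faults.
Under OPT: F F F F . . . F . . F F F . . . . . → 8 faults.
A − B = 9 − 8 = 1.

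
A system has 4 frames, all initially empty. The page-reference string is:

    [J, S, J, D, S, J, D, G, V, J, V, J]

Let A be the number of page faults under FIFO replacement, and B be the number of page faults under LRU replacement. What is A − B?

Under FIFO: F F . F . . . F F F . . → 6 faults.
Under LRU: F F . F . . . F F . . . → 5 faults.
A − B = 6 − 5 = 1.

1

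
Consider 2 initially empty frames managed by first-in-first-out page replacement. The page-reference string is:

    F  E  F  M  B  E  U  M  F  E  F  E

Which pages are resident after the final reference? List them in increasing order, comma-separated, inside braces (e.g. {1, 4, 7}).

F: fault, frames {F}
E: fault, frames {F,E}
F: hit
M: fault, evict F, frames {E,M}
B: fault, evict E, frames {M,B}
E: fault, evict M, frames {B,E}
U: fault, evict B, frames {E,U}
M: fault, evict E, frames {U,M}
F: fault, evict U, frames {M,F}
E: fault, evict M, frames {F,E}
F: hit
E: hit

{E, F}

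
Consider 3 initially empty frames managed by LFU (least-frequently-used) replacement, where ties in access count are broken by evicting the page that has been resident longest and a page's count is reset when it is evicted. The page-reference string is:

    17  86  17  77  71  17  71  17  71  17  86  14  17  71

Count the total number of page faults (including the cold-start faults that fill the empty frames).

17 -> fault, frames {17}
86 -> fault, frames {17,86}
17 -> hit
77 -> fault, frames {17,86,77}
71 -> fault, evict 86, frames {17,77,71}
17 -> hit
71 -> hit
17 -> hit
71 -> hit
17 -> hit
86 -> fault, evict 77, frames {17,71,86}
14 -> fault, evict 86, frames {17,71,14}
17 -> hit
71 -> hit
Page faults: 6.

6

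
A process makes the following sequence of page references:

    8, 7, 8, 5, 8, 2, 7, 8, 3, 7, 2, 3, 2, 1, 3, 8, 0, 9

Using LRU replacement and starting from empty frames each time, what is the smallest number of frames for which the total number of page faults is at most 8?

5

f=1: 18 faults
f=2: 15 faults
f=3: 11 faults
f=4: 9 faults
f=5: 8 faults
f=6: 8 faults
f=7: 8 faults
f=8: 8 faults
Smallest f with faults ≤ 8 is 5.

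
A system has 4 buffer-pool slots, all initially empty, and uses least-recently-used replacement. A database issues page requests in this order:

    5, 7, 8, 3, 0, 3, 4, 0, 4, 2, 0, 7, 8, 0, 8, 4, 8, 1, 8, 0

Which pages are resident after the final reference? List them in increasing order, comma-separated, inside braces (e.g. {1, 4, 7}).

{0, 1, 4, 8}

5: fault, frames (5)
7: fault, frames (5 7)
8: fault, frames (5 7 8)
3: fault, frames (5 7 8 3)
0: fault, evict 5, frames (7 8 3 0)
3: hit
4: fault, evict 7, frames (8 0 3 4)
0: hit
4: hit
2: fault, evict 8, frames (3 0 4 2)
0: hit
7: fault, evict 3, frames (4 2 0 7)
8: fault, evict 4, frames (2 0 7 8)
0: hit
8: hit
4: fault, evict 2, frames (7 0 8 4)
8: hit
1: fault, evict 7, frames (0 4 8 1)
8: hit
0: hit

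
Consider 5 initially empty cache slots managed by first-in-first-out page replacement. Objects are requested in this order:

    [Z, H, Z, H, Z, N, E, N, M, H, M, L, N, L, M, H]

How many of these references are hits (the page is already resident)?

Z → fault, frames {Z}
H → fault, frames {Z,H}
Z → hit
H → hit
Z → hit
N → fault, frames {Z,H,N}
E → fault, frames {Z,H,N,E}
N → hit
M → fault, frames {Z,H,N,E,M}
H → hit
M → hit
L → fault, evict Z, frames {H,N,E,M,L}
N → hit
L → hit
M → hit
H → hit
Hits: 10.

10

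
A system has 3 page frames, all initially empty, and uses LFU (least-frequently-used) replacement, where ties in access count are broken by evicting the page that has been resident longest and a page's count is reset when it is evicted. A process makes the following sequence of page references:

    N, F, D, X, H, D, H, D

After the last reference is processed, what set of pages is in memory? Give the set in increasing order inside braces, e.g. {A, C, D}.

N → miss, frames [N]
F → miss, frames [N, F]
D → miss, frames [N, F, D]
X → miss, evict N, frames [F, D, X]
H → miss, evict F, frames [D, X, H]
D → hit
H → hit
D → hit

{D, H, X}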